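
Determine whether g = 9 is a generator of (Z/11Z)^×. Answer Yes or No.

φ(11) = 11 − 1 = 10 = 2 · 5.
It suffices to check that the order of 9 is not a proper divisor of 10: compute 9^(10/q) for q ∈ {2, 5}.
9^5 ≡ 1 (mod 11)  [q = 2: ≡ 1 ✗]
9^2 ≡ 4 (mod 11)  [q = 5: ≢ 1 ✓]
The check at q = 2 fails, so 9 generates a proper subgroup.

No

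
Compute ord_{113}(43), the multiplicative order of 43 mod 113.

112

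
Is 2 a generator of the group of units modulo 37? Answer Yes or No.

Yes

φ(37) = 37 − 1 = 36 = 2^2 · 3^2.
An element g generates (Z/37Z)^× iff g^(36/q) ≢ 1 (mod 37) for each prime q ∈ {2, 3}.
2^18 ≡ 36 (mod 37)  [q = 2: ≢ 1 ✓]
2^12 ≡ 26 (mod 37)  [q = 3: ≢ 1 ✓]
Every test exponent gives a nontrivial residue, hence 2 generates the full group.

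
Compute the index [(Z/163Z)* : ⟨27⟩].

By Lagrange's theorem, ord_163(27) divides φ(163) = 163 − 1 = 162 = 2 · 3^4.
Divisors of 162: 1, 2, 3, 6, 9, 18, 27, 54, 81, 162.
Compute 27^d (mod 163) for the divisors d until we hit 1:
27^1 ≡ 27
27^2 ≡ 77
27^3 ≡ 123
27^6 ≡ 133
27^9 ≡ 59
27^18 ≡ 58
27^27 ≡ 162
27^54 ≡ 1
So ord_163(27) = 54, hence |⟨27⟩| = 54.
Index = |(Z/163Z)^×| / |⟨27⟩| = 162 / 54 = 3.

3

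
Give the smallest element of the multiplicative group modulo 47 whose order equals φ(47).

5

φ(47) = 47 − 1 = 46 = 2 · 23.
g is a primitive root iff g^(46/q) ≢ 1 (mod 47) for each prime q ∈ {2, 23}.
g = 2: 2^23 ≡ 1 — hits 1, so not a primitive root.
g = 3: 3^23 ≡ 1 — hits 1, so not a primitive root.
g = 4: 4^23 ≡ 1 — hits 1, so not a primitive root.
g = 5: 5^23 ≡ 46; 5^2 ≡ 25 — none is 1, so 5 is a primitive root.
The smallest primitive root modulo 47 is 5.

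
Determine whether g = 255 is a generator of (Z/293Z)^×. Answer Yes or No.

φ(293) = 293 − 1 = 292 = 2^2 · 73.
An element g generates (Z/293Z)^× iff g^(292/q) ≢ 1 (mod 293) for each prime q ∈ {2, 73}.
255^146 ≡ 1 (mod 293)  [q = 2: ≡ 1 ✗]
255^4 ≡ 148 (mod 293)  [q = 73: ≢ 1 ✓]
255^146 ≡ 1 shows ord(255) | 146, strictly less than φ(293); not a primitive root.

No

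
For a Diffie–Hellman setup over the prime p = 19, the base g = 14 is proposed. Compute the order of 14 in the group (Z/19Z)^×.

Since 14 ∈ (Z/19Z)^×, its order divides φ(19) = 19 − 1 = 18 = 2 · 3^2.
Divisors of 18: 1, 2, 3, 6, 9, 18.
Test each divisor d:
14^1 ≡ 14 (mod 19)
14^2 ≡ 6 (mod 19)
14^3 ≡ 8 (mod 19)
14^6 ≡ 7 (mod 19)
14^9 ≡ 18 (mod 19)
14^18 ≡ 1 (mod 19) ✓
So ord_19(14) = 18.

18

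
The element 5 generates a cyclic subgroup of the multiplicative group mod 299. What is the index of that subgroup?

The order of 5 must divide φ(299) = φ(13·23) = (13−1)·(23−1) = 12·22 = 264 = 2^3 · 3 · 11.
Divisors of 264: 1, 2, 3, 4, 6, 8, 11, 12, 22, 24, 33, 44, 66, 88, 132, 264.
Compute 5^d (mod 299) for the divisors d until we hit 1:
5^1 ≡ 5
5^2 ≡ 25
5^3 ≡ 125
5^4 ≡ 27
5^6 ≡ 77
5^8 ≡ 131
5^11 ≡ 229
5^12 ≡ 248
5^22 ≡ 116
5^24 ≡ 209
5^33 ≡ 252
5^44 ≡ 1
So ord_299(5) = 44, hence |⟨5⟩| = 44.
The index is φ(299) / ord(5) = 264 / 44 = 6.

6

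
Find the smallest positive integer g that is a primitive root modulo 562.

3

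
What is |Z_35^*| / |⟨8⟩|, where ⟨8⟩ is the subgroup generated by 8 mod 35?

By Lagrange's theorem, ord_35(8) divides φ(35) = φ(5·7) = (5−1)·(7−1) = 4·6 = 24 = 2^3 · 3.
Divisors of 24: 1, 2, 3, 4, 6, 8, 12, 24.
Test each divisor d:
8^1 ≡ 8 (mod 35)
8^2 ≡ 29 (mod 35)
8^3 ≡ 22 (mod 35)
8^4 ≡ 1 (mod 35) ✓
So ord_35(8) = 4, hence |⟨8⟩| = 4.
Index = |(Z/35Z)^×| / |⟨8⟩| = 24 / 4 = 6.

6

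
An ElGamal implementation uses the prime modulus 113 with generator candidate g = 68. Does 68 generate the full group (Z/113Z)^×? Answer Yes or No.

Yes

φ(113) = 113 − 1 = 112 = 2^4 · 7.
Test 68^(112/q) mod 113 for each prime factor q of 112:
68^56 ≡ 112 (mod 113)  [q = 2: ≢ 1 ✓]
68^16 ≡ 49 (mod 113)  [q = 7: ≢ 1 ✓]
All checks pass, so 68 has order 112 and is a primitive root modulo 113.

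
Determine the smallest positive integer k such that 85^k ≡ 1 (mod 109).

108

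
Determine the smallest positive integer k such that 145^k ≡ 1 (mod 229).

Since 145 ∈ (Z/229Z)^×, its order divides φ(229) = 229 − 1 = 228 = 2^2 · 3 · 19.
Divisors of 228: 1, 2, 3, 4, 6, 12, 19, 38, 57, 76, 114, 228.
Test each divisor d:
145^1 ≡ 145 (mod 229)
145^2 ≡ 186 (mod 229)
145^3 ≡ 177 (mod 229)
145^4 ≡ 17 (mod 229)
145^6 ≡ 185 (mod 229)
145^12 ≡ 104 (mod 229)
145^19 ≡ 122 (mod 229)
145^38 ≡ 228 (mod 229)
145^57 ≡ 107 (mod 229)
145^76 ≡ 1 (mod 229) ✓
Therefore the multiplicative order of 145 modulo 229 is 76.

76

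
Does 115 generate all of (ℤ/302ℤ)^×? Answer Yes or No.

φ(302) = φ(2)·φ(151) = 1·150 = 150 = 2 · 3 · 5^2.
Test 115^(150/q) mod 302 for each prime factor q of 150:
115^75 ≡ 301 (mod 302)  [q = 2: ≢ 1 ✓]
115^50 ≡ 269 (mod 302)  [q = 3: ≢ 1 ✓]
115^30 ≡ 159 (mod 302)  [q = 5: ≢ 1 ✓]
None equal 1, so ord_302(115) = 150: 115 is a primitive root.

Yes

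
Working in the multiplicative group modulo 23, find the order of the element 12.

ord(12) | φ(23) = 23 − 1 = 22 = 2 · 11.
Divisors of 22: 1, 2, 11, 22.
Evaluate successive powers at the divisors of 22:
12^1 ≡ 12 (mod 23)
12^2 ≡ 6 (mod 23)
12^11 ≡ 1 (mod 23) ✓
Therefore the multiplicative order of 12 modulo 23 is 11.

11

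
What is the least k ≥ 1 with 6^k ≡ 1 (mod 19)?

9

ord(6) | φ(19) = 19 − 1 = 18 = 2 · 3^2.
Divisors of 18: 1, 2, 3, 6, 9, 18.
Compute 6^d (mod 19) for the divisors d until we hit 1:
6^1 ≡ 6 (mod 19)
6^2 ≡ 17 (mod 19)
6^3 ≡ 7 (mod 19)
6^6 ≡ 11 (mod 19)
6^9 ≡ 1 (mod 19) ✓
Hence ord(6) = 9.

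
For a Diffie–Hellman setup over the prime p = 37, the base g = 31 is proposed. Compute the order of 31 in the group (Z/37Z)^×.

4

The order of 31 must divide φ(37) = 37 − 1 = 36 = 2^2 · 3^2.
Divisors of 36: 1, 2, 3, 4, 6, 9, 12, 18, 36.
Test each divisor d:
31^1 ≡ 31 (mod 37)
31^2 ≡ 36 (mod 37)
31^3 ≡ 6 (mod 37)
31^4 ≡ 1 (mod 37) ✓
The smallest such exponent is 4, so the order of 31 is 4.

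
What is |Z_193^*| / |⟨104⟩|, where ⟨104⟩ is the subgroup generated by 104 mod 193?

The order of 104 must divide φ(193) = 193 − 1 = 192 = 2^6 · 3.
Divisors of 192: 1, 2, 3, 4, 6, 8, 12, 16, 24, 32, 48, 64, 96, 192.
Compute 104^d (mod 193) for the divisors d until we hit 1:
104^1 ≡ 104 (mod 193)
104^2 ≡ 8 (mod 193)
104^3 ≡ 60 (mod 193)
104^4 ≡ 64 (mod 193)
104^6 ≡ 126 (mod 193)
104^8 ≡ 43 (mod 193)
104^12 ≡ 50 (mod 193)
104^16 ≡ 112 (mod 193)
104^24 ≡ 184 (mod 193)
104^32 ≡ 192 (mod 193)
104^48 ≡ 81 (mod 193)
104^64 ≡ 1 (mod 193) ✓
The order of 104 is 64, so the subgroup it generates has 64 elements.
The index is φ(193) / ord(104) = 192 / 64 = 3.

3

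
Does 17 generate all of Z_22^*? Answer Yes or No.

Yes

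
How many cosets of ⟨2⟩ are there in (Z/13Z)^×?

1

The order of 2 must divide φ(13) = 13 − 1 = 12 = 2^2 · 3.
Divisors of 12: 1, 2, 3, 4, 6, 12.
Compute 2^d (mod 13) for the divisors d until we hit 1:
2^1 ≡ 2
2^2 ≡ 4
2^3 ≡ 8
2^4 ≡ 3
2^6 ≡ 12
2^12 ≡ 1
So ord_13(2) = 12, hence |⟨2⟩| = 12.
The index is φ(13) / ord(2) = 12 / 12 = 1.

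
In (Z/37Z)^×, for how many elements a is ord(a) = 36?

12

φ(37) = 37 − 1 = 36 = 2^2 · 3^2.
(Z/37Z)^× is cyclic (|G| = 36); a cyclic group of order m has exactly φ(d) elements of each order d | m, and none otherwise.
36 = 2^2 · 3^2 divides 36, and φ(36) = 12.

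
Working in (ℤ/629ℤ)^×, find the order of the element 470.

48

ord(470) | φ(629) = φ(17·37) = (17−1)·(37−1) = 16·36 = 576 = 2^6 · 3^2.
Divisors of 576: 1, 2, 3, 4, 6, 8, 9, 12, 16, 18, 24, 32, 36, 48, 64, 72, 96, 144, 192, 288, 576.
Evaluate successive powers at the divisors of 576:
470^1 ≡ 470
470^2 ≡ 121
470^3 ≡ 260
470^4 ≡ 174
470^6 ≡ 297
470^8 ≡ 84
470^9 ≡ 482
470^12 ≡ 149
470^16 ≡ 137
470^18 ≡ 223
470^24 ≡ 186
470^32 ≡ 528
470^36 ≡ 38
470^48 ≡ 1
Therefore the multiplicative order of 470 modulo 629 is 48.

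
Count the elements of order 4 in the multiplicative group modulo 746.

φ(746) = φ(2)·φ(373) = 1·372 = 372 = 2^2 · 3 · 31.
In a cyclic group of order 372, there are φ(d) elements of order d for each divisor d of 372, and zero for non-divisors.
4 = 2^2 divides 372, and φ(4) = 2.

2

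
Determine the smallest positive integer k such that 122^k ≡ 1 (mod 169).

52

Since 122 ∈ (Z/169Z)^×, its order divides φ(169) = φ(13^2) = 13·(13−1) = 156 = 2^2 · 3 · 13.
Divisors of 156: 1, 2, 3, 4, 6, 12, 13, 26, 39, 52, 78, 156.
Evaluate successive powers at the divisors of 156:
122^1 ≡ 122
122^2 ≡ 12
122^3 ≡ 112
122^4 ≡ 144
122^6 ≡ 38
122^12 ≡ 92
122^13 ≡ 70
122^26 ≡ 168
122^39 ≡ 99
122^52 ≡ 1
The smallest such exponent is 52, so the order of 122 is 52.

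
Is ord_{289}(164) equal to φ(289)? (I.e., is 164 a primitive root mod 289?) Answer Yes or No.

Yes

φ(289) = φ(17^2) = 17·(17−1) = 272 = 2^4 · 17.
164 is a primitive root mod 289 iff 164^(φ(289)/q) ≢ 1 for every prime q | φ(289), i.e. q ∈ {2, 17}.
164^136 ≡ 288 (mod 289)  [q = 2: ≢ 1 ✓]
164^16 ≡ 35 (mod 289)  [q = 17: ≢ 1 ✓]
Every test exponent gives a nontrivial residue, hence 164 generates the full group.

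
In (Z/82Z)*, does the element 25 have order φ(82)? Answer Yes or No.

No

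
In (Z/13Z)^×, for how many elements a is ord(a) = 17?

0

φ(13) = 13 − 1 = 12 = 2^2 · 3.
In a cyclic group of order 12, there are φ(d) elements of order d for each divisor d of 12, and zero for non-divisors.
Since 17 ∤ 12, the count is 0.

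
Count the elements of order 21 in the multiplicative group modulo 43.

12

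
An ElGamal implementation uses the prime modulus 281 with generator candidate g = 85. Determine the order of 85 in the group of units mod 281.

The order of 85 must divide φ(281) = 281 − 1 = 280 = 2^3 · 5 · 7.
Divisors of 280: 1, 2, 4, 5, 7, 8, 10, 14, 20, 28, 35, 40, 56, 70, 140, 280.
Check 85^d mod 281 for each divisor in increasing order:
85^1 ≡ 85 (mod 281)
85^2 ≡ 200 (mod 281)
85^4 ≡ 98 (mod 281)
85^5 ≡ 181 (mod 281)
85^7 ≡ 232 (mod 281)
85^8 ≡ 50 (mod 281)
85^10 ≡ 165 (mod 281)
85^14 ≡ 153 (mod 281)
85^20 ≡ 249 (mod 281)
85^28 ≡ 86 (mod 281)
85^35 ≡ 1 (mod 281) ✓
The smallest such exponent is 35, so the order of 85 is 35.

35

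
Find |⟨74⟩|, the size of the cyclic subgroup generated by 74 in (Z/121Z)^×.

110

The order of 74 must divide φ(121) = φ(11^2) = 11·(11−1) = 110 = 2 · 5 · 11.
Divisors of 110: 1, 2, 5, 10, 11, 22, 55, 110.
Test each divisor d:
74^1 ≡ 74 (mod 121)
74^2 ≡ 31 (mod 121)
74^5 ≡ 87 (mod 121)
74^10 ≡ 67 (mod 121)
74^11 ≡ 118 (mod 121)
74^22 ≡ 9 (mod 121)
74^55 ≡ 120 (mod 121)
74^110 ≡ 1 (mod 121) ✓
Therefore the multiplicative order of 74 modulo 121 is 110.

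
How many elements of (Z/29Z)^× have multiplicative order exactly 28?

12

φ(29) = 29 − 1 = 28 = 2^2 · 7.
(Z/29Z)^× is cyclic (|G| = 28); a cyclic group of order m has exactly φ(d) elements of each order d | m, and none otherwise.
28 = 2^2 · 7 divides 28, and φ(28) = 12.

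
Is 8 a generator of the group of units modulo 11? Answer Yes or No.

φ(11) = 11 − 1 = 10 = 2 · 5.
An element g generates (Z/11Z)^× iff g^(10/q) ≢ 1 (mod 11) for each prime q ∈ {2, 5}.
8^5 ≡ 10 (mod 11)  [q = 2: ≢ 1 ✓]
8^2 ≡ 9 (mod 11)  [q = 5: ≢ 1 ✓]
All checks pass, so 8 has order 10 and is a primitive root modulo 11.

Yes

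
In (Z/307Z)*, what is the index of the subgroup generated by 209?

ord(209) | φ(307) = 307 − 1 = 306 = 2 · 3^2 · 17.
Divisors of 306: 1, 2, 3, 6, 9, 17, 18, 34, 51, 102, 153, 306.
Evaluate successive powers at the divisors of 306:
209^1 ≡ 209 (mod 307)
209^2 ≡ 87 (mod 307)
209^3 ≡ 70 (mod 307)
209^6 ≡ 295 (mod 307)
209^9 ≡ 81 (mod 307)
209^17 ≡ 168 (mod 307)
209^18 ≡ 114 (mod 307)
209^34 ≡ 287 (mod 307)
209^51 ≡ 17 (mod 307)
209^102 ≡ 289 (mod 307)
209^153 ≡ 1 (mod 307) ✓
The order of 209 is 153, so the subgroup it generates has 153 elements.
[(Z/307Z)^× : ⟨209⟩] = 306/153 = 2.

2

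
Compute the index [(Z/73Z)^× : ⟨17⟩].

3

ord(17) | φ(73) = 73 − 1 = 72 = 2^3 · 3^2.
Divisors of 72: 1, 2, 3, 4, 6, 8, 9, 12, 18, 24, 36, 72.
Evaluate successive powers at the divisors of 72:
17^1 ≡ 17
17^2 ≡ 70
17^3 ≡ 22
17^4 ≡ 9
17^6 ≡ 46
17^8 ≡ 8
17^9 ≡ 63
17^12 ≡ 72
17^18 ≡ 27
17^24 ≡ 1
The order of 17 is 24, so the subgroup it generates has 24 elements.
Index = |(Z/73Z)^×| / |⟨17⟩| = 72 / 24 = 3.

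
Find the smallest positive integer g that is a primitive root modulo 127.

3

φ(127) = 127 − 1 = 126 = 2 · 3^2 · 7.
g is a primitive root iff g^(126/q) ≢ 1 (mod 127) for each prime q ∈ {2, 3, 7}.
g = 2: 2^63 ≡ 1 — hits 1, so not a primitive root.
g = 3: 3^63 ≡ 126; 3^42 ≡ 107; 3^18 ≡ 4 — none is 1, so 3 is a primitive root.
Hence the least primitive root of 127 is 3.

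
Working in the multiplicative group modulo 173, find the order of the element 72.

172

The order of 72 must divide φ(173) = 173 − 1 = 172 = 2^2 · 43.
Divisors of 172: 1, 2, 4, 43, 86, 172.
Test each divisor d:
72^1 ≡ 72 (mod 173)
72^2 ≡ 167 (mod 173)
72^4 ≡ 36 (mod 173)
72^43 ≡ 80 (mod 173)
72^86 ≡ 172 (mod 173)
72^172 ≡ 1 (mod 173) ✓
Hence ord(72) = 172.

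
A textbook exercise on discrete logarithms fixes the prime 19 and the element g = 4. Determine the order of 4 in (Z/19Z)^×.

9

By Lagrange's theorem, ord_19(4) divides φ(19) = 19 − 1 = 18 = 2 · 3^2.
Divisors of 18: 1, 2, 3, 6, 9, 18.
Evaluate successive powers at the divisors of 18:
4^1 ≡ 4 (mod 19)
4^2 ≡ 16 (mod 19)
4^3 ≡ 7 (mod 19)
4^6 ≡ 11 (mod 19)
4^9 ≡ 1 (mod 19) ✓
So ord_19(4) = 9.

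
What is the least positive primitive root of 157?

5

φ(157) = 157 − 1 = 156 = 2^2 · 3 · 13.
Test candidates g = 2, 3, … against the prime factors q ∈ {2, 3, 13} of φ(157): g is a generator iff g^(156/q) ≢ 1 for every such q.
g = 2: 2^78 ≡ 156; 2^52 ≡ 1 — hits 1, so not a primitive root.
g = 3: 3^78 ≡ 1 — hits 1, so not a primitive root.
g = 4: 4^78 ≡ 1 — hits 1, so not a primitive root.
g = 5: 5^78 ≡ 156; 5^52 ≡ 12; 5^12 ≡ 130 — none is 1, so 5 is a primitive root.
Hence the least primitive root of 157 is 5.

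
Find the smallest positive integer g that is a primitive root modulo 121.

φ(121) = φ(11^2) = 11·(11−1) = 110 = 2 · 5 · 11.
Test candidates g = 2, 3, … against the prime factors q ∈ {2, 5, 11} of φ(121): g is a generator iff g^(110/q) ≢ 1 for every such q.
g = 2: 2^55 ≡ 120; 2^22 ≡ 81; 2^10 ≡ 56 — none is 1, so 2 is a primitive root.
So 2 is the smallest generator of (Z/121Z)^×.

2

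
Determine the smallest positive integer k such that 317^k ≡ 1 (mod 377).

28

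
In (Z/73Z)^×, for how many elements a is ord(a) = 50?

φ(73) = 73 − 1 = 72 = 2^3 · 3^2.
(Z/73Z)^× is cyclic (|G| = 72); a cyclic group of order m has exactly φ(d) elements of each order d | m, and none otherwise.
Since 50 ∤ 72, the count is 0.

0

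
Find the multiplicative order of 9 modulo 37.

Since 9 ∈ (Z/37Z)^×, its order divides φ(37) = 37 − 1 = 36 = 2^2 · 3^2.
Divisors of 36: 1, 2, 3, 4, 6, 9, 12, 18, 36.
Evaluate successive powers at the divisors of 36:
9^1 ≡ 9 (mod 37)
9^2 ≡ 7 (mod 37)
9^3 ≡ 26 (mod 37)
9^4 ≡ 12 (mod 37)
9^6 ≡ 10 (mod 37)
9^9 ≡ 1 (mod 37) ✓
So ord_37(9) = 9.

9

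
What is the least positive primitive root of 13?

2

φ(13) = 13 − 1 = 12 = 2^2 · 3.
Test candidates g = 2, 3, … against the prime factors q ∈ {2, 3} of φ(13): g is a generator iff g^(12/q) ≢ 1 for every such q.
g = 2: 2^6 ≡ 12; 2^4 ≡ 3 — none is 1, so 2 is a primitive root.
The smallest primitive root modulo 13 is 2.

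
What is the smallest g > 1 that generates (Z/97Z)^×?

φ(97) = 97 − 1 = 96 = 2^5 · 3.
g is a primitive root iff g^(96/q) ≢ 1 (mod 97) for each prime q ∈ {2, 3}.
g = 2: 2^48 ≡ 1 — hits 1, so not a primitive root.
g = 3: 3^48 ≡ 1 — hits 1, so not a primitive root.
g = 4: 4^48 ≡ 1 — hits 1, so not a primitive root.
g = 5: 5^48 ≡ 96; 5^32 ≡ 35 — none is 1, so 5 is a primitive root.
The smallest primitive root modulo 97 is 5.

5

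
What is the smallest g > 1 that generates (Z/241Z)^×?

7

φ(241) = 241 − 1 = 240 = 2^4 · 3 · 5.
g is a primitive root iff g^(240/q) ≢ 1 (mod 241) for each prime q ∈ {2, 3, 5}.
g = 2: 2^120 ≡ 1 — hits 1, so not a primitive root.
g = 3: 3^120 ≡ 1 — hits 1, so not a primitive root.
g = 4: 4^120 ≡ 1 — hits 1, so not a primitive root.
g = 5: 5^120 ≡ 1 — hits 1, so not a primitive root.
g = 6: 6^120 ≡ 1 — hits 1, so not a primitive root.
g = 7: 7^120 ≡ 240; 7^80 ≡ 15; 7^48 ≡ 91 — none is 1, so 7 is a primitive root.
Hence the least primitive root of 241 is 7.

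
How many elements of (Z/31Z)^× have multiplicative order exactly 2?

1

φ(31) = 31 − 1 = 30 = 2 · 3 · 5.
Since (Z/31Z)^× is cyclic of order 30, the number of elements of order d is φ(d) when d | 30 and 0 otherwise.
2 | 30, and φ(2) = 2 − 1 = 1.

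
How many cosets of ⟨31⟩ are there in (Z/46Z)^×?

The order of 31 must divide φ(46) = φ(2)·φ(23) = 1·22 = 22 = 2 · 11.
Divisors of 22: 1, 2, 11, 22.
Test each divisor d:
31^1 ≡ 31
31^2 ≡ 41
31^11 ≡ 1
The order of 31 is 11, so the subgroup it generates has 11 elements.
The index is φ(46) / ord(31) = 22 / 11 = 2.

2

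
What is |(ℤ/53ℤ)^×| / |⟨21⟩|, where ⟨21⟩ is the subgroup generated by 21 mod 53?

1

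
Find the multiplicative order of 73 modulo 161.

The order of 73 must divide φ(161) = φ(7·23) = (7−1)·(23−1) = 6·22 = 132 = 2^2 · 3 · 11.
Divisors of 132: 1, 2, 3, 4, 6, 11, 12, 22, 33, 44, 66, 132.
Compute 73^d (mod 161) for the divisors d until we hit 1:
73^1 ≡ 73 (mod 161)
73^2 ≡ 16 (mod 161)
73^3 ≡ 41 (mod 161)
73^4 ≡ 95 (mod 161)
73^6 ≡ 71 (mod 161)
73^11 ≡ 47 (mod 161)
73^12 ≡ 50 (mod 161)
73^22 ≡ 116 (mod 161)
73^33 ≡ 139 (mod 161)
73^44 ≡ 93 (mod 161)
73^66 ≡ 1 (mod 161) ✓
The smallest such exponent is 66, so the order of 73 is 66.

66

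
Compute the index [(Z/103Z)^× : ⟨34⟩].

6

The order of 34 must divide φ(103) = 103 − 1 = 102 = 2 · 3 · 17.
Divisors of 102: 1, 2, 3, 6, 17, 34, 51, 102.
Test each divisor d:
34^1 ≡ 34 (mod 103)
34^2 ≡ 23 (mod 103)
34^3 ≡ 61 (mod 103)
34^6 ≡ 13 (mod 103)
34^17 ≡ 1 (mod 103) ✓
So ord_103(34) = 17, hence |⟨34⟩| = 17.
The index is φ(103) / ord(34) = 102 / 17 = 6.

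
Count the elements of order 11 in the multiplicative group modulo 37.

0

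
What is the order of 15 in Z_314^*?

156

By Lagrange's theorem, ord_314(15) divides φ(314) = φ(2)·φ(157) = 1·156 = 156 = 2^2 · 3 · 13.
Divisors of 156: 1, 2, 3, 4, 6, 12, 13, 26, 39, 52, 78, 156.
Check 15^d mod 314 for each divisor in increasing order:
15^1 ≡ 15 (mod 314)
15^2 ≡ 225 (mod 314)
15^3 ≡ 235 (mod 314)
15^4 ≡ 71 (mod 314)
15^6 ≡ 275 (mod 314)
15^12 ≡ 265 (mod 314)
15^13 ≡ 207 (mod 314)
15^26 ≡ 145 (mod 314)
15^39 ≡ 185 (mod 314)
15^52 ≡ 301 (mod 314)
15^78 ≡ 313 (mod 314)
15^156 ≡ 1 (mod 314) ✓
So ord_314(15) = 156.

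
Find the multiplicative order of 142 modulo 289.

272

Since 142 ∈ (Z/289Z)^×, its order divides φ(289) = φ(17^2) = 17·(17−1) = 272 = 2^4 · 17.
Divisors of 272: 1, 2, 4, 8, 16, 17, 34, 68, 136, 272.
Compute 142^d (mod 289) for the divisors d until we hit 1:
142^1 ≡ 142 (mod 289)
142^2 ≡ 223 (mod 289)
142^4 ≡ 21 (mod 289)
142^8 ≡ 152 (mod 289)
142^16 ≡ 273 (mod 289)
142^17 ≡ 40 (mod 289)
142^34 ≡ 155 (mod 289)
142^68 ≡ 38 (mod 289)
142^136 ≡ 288 (mod 289)
142^272 ≡ 1 (mod 289) ✓
Therefore the multiplicative order of 142 modulo 289 is 272.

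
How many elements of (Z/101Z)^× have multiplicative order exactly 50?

20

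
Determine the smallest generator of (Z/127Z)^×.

3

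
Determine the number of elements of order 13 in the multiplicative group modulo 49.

φ(49) = φ(7^2) = 7·(7−1) = 42 = 2 · 3 · 7.
In a cyclic group of order 42, there are φ(d) elements of order d for each divisor d of 42, and zero for non-divisors.
13 does not divide 42, so no element of (Z/49Z)^× has order 13.

0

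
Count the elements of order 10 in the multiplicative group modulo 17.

0

φ(17) = 17 − 1 = 16 = 2^4.
Since (Z/17Z)^× is cyclic of order 16, the number of elements of order d is φ(d) when d | 16 and 0 otherwise.
Since 10 ∤ 16, the count is 0.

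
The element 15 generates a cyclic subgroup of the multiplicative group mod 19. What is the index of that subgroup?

Since 15 ∈ (Z/19Z)^×, its order divides φ(19) = 19 − 1 = 18 = 2 · 3^2.
Divisors of 18: 1, 2, 3, 6, 9, 18.
Check 15^d mod 19 for each divisor in increasing order:
15^1 ≡ 15 (mod 19)
15^2 ≡ 16 (mod 19)
15^3 ≡ 12 (mod 19)
15^6 ≡ 11 (mod 19)
15^9 ≡ 18 (mod 19)
15^18 ≡ 1 (mod 19) ✓
The order of 15 is 18, so the subgroup it generates has 18 elements.
The index is φ(19) / ord(15) = 18 / 18 = 1.

1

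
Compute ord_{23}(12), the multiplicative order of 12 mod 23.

11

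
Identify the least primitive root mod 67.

2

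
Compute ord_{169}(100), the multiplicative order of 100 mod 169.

39

Since 100 ∈ (Z/169Z)^×, its order divides φ(169) = φ(13^2) = 13·(13−1) = 156 = 2^2 · 3 · 13.
Divisors of 156: 1, 2, 3, 4, 6, 12, 13, 26, 39, 52, 78, 156.
Evaluate successive powers at the divisors of 156:
100^1 ≡ 100
100^2 ≡ 29
100^3 ≡ 27
100^4 ≡ 165
100^6 ≡ 53
100^12 ≡ 105
100^13 ≡ 22
100^26 ≡ 146
100^39 ≡ 1
So ord_169(100) = 39.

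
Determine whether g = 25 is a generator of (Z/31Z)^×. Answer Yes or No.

φ(31) = 31 − 1 = 30 = 2 · 3 · 5.
25 is a primitive root mod 31 iff 25^(φ(31)/q) ≢ 1 for every prime q | φ(31), i.e. q ∈ {2, 3, 5}.
25^15 ≡ 1 (mod 31)  [q = 2: ≡ 1 ✗]
25^10 ≡ 25 (mod 31)  [q = 3: ≢ 1 ✓]
25^6 ≡ 1 (mod 31)  [q = 5: ≡ 1 ✗]
The check at q = 2 fails, so 25 generates a proper subgroup.

No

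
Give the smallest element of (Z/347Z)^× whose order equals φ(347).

2

φ(347) = 347 − 1 = 346 = 2 · 173.
Test candidates g = 2, 3, … against the prime factors q ∈ {2, 173} of φ(347): g is a generator iff g^(346/q) ≢ 1 for every such q.
g = 2: 2^173 ≡ 346; 2^2 ≡ 4 — none is 1, so 2 is a primitive root.
So 2 is the smallest generator of (Z/347Z)^×.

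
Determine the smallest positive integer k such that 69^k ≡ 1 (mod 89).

The order of 69 must divide φ(89) = 89 − 1 = 88 = 2^3 · 11.
Divisors of 88: 1, 2, 4, 8, 11, 22, 44, 88.
Check 69^d mod 89 for each divisor in increasing order:
69^1 ≡ 69 (mod 89)
69^2 ≡ 44 (mod 89)
69^4 ≡ 67 (mod 89)
69^8 ≡ 39 (mod 89)
69^11 ≡ 34 (mod 89)
69^22 ≡ 88 (mod 89)
69^44 ≡ 1 (mod 89) ✓
Therefore the multiplicative order of 69 modulo 89 is 44.

44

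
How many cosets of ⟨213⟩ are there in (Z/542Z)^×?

2

By Lagrange's theorem, ord_542(213) divides φ(542) = φ(2)·φ(271) = 1·270 = 270 = 2 · 3^3 · 5.
Divisors of 270: 1, 2, 3, 5, 6, 9, 10, 15, 18, 27, 30, 45, 54, 90, 135, 270.
Compute 213^d (mod 542) for the divisors d until we hit 1:
213^1 ≡ 213
213^2 ≡ 383
213^3 ≡ 279
213^5 ≡ 83
213^6 ≡ 335
213^9 ≡ 241
213^10 ≡ 385
213^15 ≡ 519
213^18 ≡ 87
213^27 ≡ 371
213^30 ≡ 529
213^45 ≡ 299
213^54 ≡ 515
213^90 ≡ 513
213^135 ≡ 1
The order of 213 is 135, so the subgroup it generates has 135 elements.
Index = |(Z/542Z)^×| / |⟨213⟩| = 270 / 135 = 2.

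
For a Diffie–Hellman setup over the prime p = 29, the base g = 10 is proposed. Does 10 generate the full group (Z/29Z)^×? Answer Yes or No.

φ(29) = 29 − 1 = 28 = 2^2 · 7.
It suffices to check that the order of 10 is not a proper divisor of 28: compute 10^(28/q) for q ∈ {2, 7}.
10^14 ≡ 28 (mod 29)  [q = 2: ≢ 1 ✓]
10^4 ≡ 24 (mod 29)  [q = 7: ≢ 1 ✓]
None equal 1, so ord_29(10) = 28: 10 is a primitive root.

Yes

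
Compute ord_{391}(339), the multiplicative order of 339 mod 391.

22

Since 339 ∈ (Z/391Z)^×, its order divides φ(391) = φ(17·23) = (17−1)·(23−1) = 16·22 = 352 = 2^5 · 11.
Divisors of 352: 1, 2, 4, 8, 11, 16, 22, 32, 44, 88, 176, 352.
Compute 339^d (mod 391) for the divisors d until we hit 1:
339^1 ≡ 339 (mod 391)
339^2 ≡ 358 (mod 391)
339^4 ≡ 307 (mod 391)
339^8 ≡ 18 (mod 391)
339^11 ≡ 390 (mod 391)
339^16 ≡ 324 (mod 391)
339^22 ≡ 1 (mod 391) ✓
Therefore the multiplicative order of 339 modulo 391 is 22.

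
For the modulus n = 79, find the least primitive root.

3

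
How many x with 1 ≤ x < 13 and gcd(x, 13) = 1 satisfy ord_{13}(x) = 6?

2

φ(13) = 13 − 1 = 12 = 2^2 · 3.
(Z/13Z)^× is cyclic (|G| = 12); a cyclic group of order m has exactly φ(d) elements of each order d | m, and none otherwise.
6 = 2 · 3 divides 12, and φ(6) = 2.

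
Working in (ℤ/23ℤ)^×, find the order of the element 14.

22

ord(14) | φ(23) = 23 − 1 = 22 = 2 · 11.
Divisors of 22: 1, 2, 11, 22.
Evaluate successive powers at the divisors of 22:
14^1 ≡ 14 (mod 23)
14^2 ≡ 12 (mod 23)
14^11 ≡ 22 (mod 23)
14^22 ≡ 1 (mod 23) ✓
The smallest such exponent is 22, so the order of 14 is 22.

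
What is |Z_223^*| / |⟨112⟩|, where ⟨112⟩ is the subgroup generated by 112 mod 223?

6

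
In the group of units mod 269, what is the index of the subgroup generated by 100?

2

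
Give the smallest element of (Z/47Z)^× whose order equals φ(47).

5

φ(47) = 47 − 1 = 46 = 2 · 23.
g is a primitive root iff g^(46/q) ≢ 1 (mod 47) for each prime q ∈ {2, 23}.
g = 2: 2^23 ≡ 1 — hits 1, so not a primitive root.
g = 3: 3^23 ≡ 1 — hits 1, so not a primitive root.
g = 4: 4^23 ≡ 1 — hits 1, so not a primitive root.
g = 5: 5^23 ≡ 46; 5^2 ≡ 25 — none is 1, so 5 is a primitive root.
Hence the least primitive root of 47 is 5.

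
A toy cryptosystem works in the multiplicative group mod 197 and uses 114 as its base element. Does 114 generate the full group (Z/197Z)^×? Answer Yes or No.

φ(197) = 197 − 1 = 196 = 2^2 · 7^2.
114 is a primitive root mod 197 iff 114^(φ(197)/q) ≢ 1 for every prime q | φ(197), i.e. q ∈ {2, 7}.
114^98 ≡ 1 (mod 197)  [q = 2: ≡ 1 ✗]
114^28 ≡ 1 (mod 197)  [q = 7: ≡ 1 ✗]
Since 114^98 ≡ 1, the order of 114 divides 98 < 196, so 114 is not a primitive root.

No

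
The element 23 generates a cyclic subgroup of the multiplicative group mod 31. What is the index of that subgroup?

3

The order of 23 must divide φ(31) = 31 − 1 = 30 = 2 · 3 · 5.
Divisors of 30: 1, 2, 3, 5, 6, 10, 15, 30.
Evaluate successive powers at the divisors of 30:
23^1 ≡ 23
23^2 ≡ 2
23^3 ≡ 15
23^5 ≡ 30
23^6 ≡ 8
23^10 ≡ 1
The order of 23 is 10, so the subgroup it generates has 10 elements.
[(Z/31Z)^× : ⟨23⟩] = 30/10 = 3.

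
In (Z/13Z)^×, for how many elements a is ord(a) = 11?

0

φ(13) = 13 − 1 = 12 = 2^2 · 3.
(Z/13Z)^× is cyclic (|G| = 12); a cyclic group of order m has exactly φ(d) elements of each order d | m, and none otherwise.
Since 11 ∤ 12, the count is 0.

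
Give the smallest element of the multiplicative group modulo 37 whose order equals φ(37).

φ(37) = 37 − 1 = 36 = 2^2 · 3^2.
g is a primitive root iff g^(36/q) ≢ 1 (mod 37) for each prime q ∈ {2, 3}.
g = 2: 2^18 ≡ 36; 2^12 ≡ 26 — none is 1, so 2 is a primitive root.
The smallest primitive root modulo 37 is 2.

2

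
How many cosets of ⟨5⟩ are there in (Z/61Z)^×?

2

The order of 5 must divide φ(61) = 61 − 1 = 60 = 2^2 · 3 · 5.
Divisors of 60: 1, 2, 3, 4, 5, 6, 10, 12, 15, 20, 30, 60.
Test each divisor d:
5^1 ≡ 5 (mod 61)
5^2 ≡ 25 (mod 61)
5^3 ≡ 3 (mod 61)
5^4 ≡ 15 (mod 61)
5^5 ≡ 14 (mod 61)
5^6 ≡ 9 (mod 61)
5^10 ≡ 13 (mod 61)
5^12 ≡ 20 (mod 61)
5^15 ≡ 60 (mod 61)
5^20 ≡ 47 (mod 61)
5^30 ≡ 1 (mod 61) ✓
Thus |⟨5⟩| = ord(5) = 30.
[(Z/61Z)^× : ⟨5⟩] = 60/30 = 2.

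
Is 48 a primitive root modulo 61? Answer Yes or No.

No

φ(61) = 61 − 1 = 60 = 2^2 · 3 · 5.
48 is a primitive root mod 61 iff 48^(φ(61)/q) ≢ 1 for every prime q | φ(61), i.e. q ∈ {2, 3, 5}.
48^30 ≡ 1 (mod 61)  [q = 2: ≡ 1 ✗]
48^20 ≡ 47 (mod 61)  [q = 3: ≢ 1 ✓]
48^12 ≡ 1 (mod 61)  [q = 5: ≡ 1 ✗]
The check at q = 2 fails, so 48 generates a proper subgroup.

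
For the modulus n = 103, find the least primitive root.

φ(103) = 103 − 1 = 102 = 2 · 3 · 17.
g is a primitive root iff g^(102/q) ≢ 1 (mod 103) for each prime q ∈ {2, 3, 17}.
g = 2: 2^51 ≡ 1 — hits 1, so not a primitive root.
g = 3: 3^51 ≡ 102; 3^34 ≡ 1 — hits 1, so not a primitive root.
g = 4: 4^51 ≡ 1 — hits 1, so not a primitive root.
g = 5: 5^51 ≡ 102; 5^34 ≡ 56; 5^6 ≡ 72 — none is 1, so 5 is a primitive root.
Hence the least primitive root of 103 is 5.

5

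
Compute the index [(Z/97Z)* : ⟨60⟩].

1

The order of 60 must divide φ(97) = 97 − 1 = 96 = 2^5 · 3.
Divisors of 96: 1, 2, 3, 4, 6, 8, 12, 16, 24, 32, 48, 96.
Test each divisor d:
60^1 ≡ 60 (mod 97)
60^2 ≡ 11 (mod 97)
60^3 ≡ 78 (mod 97)
60^4 ≡ 24 (mod 97)
60^6 ≡ 70 (mod 97)
60^8 ≡ 91 (mod 97)
60^12 ≡ 50 (mod 97)
60^16 ≡ 36 (mod 97)
60^24 ≡ 75 (mod 97)
60^32 ≡ 35 (mod 97)
60^48 ≡ 96 (mod 97)
60^96 ≡ 1 (mod 97) ✓
So ord_97(60) = 96, hence |⟨60⟩| = 96.
Index = |(Z/97Z)^×| / |⟨60⟩| = 96 / 96 = 1.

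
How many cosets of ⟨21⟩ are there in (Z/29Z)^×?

1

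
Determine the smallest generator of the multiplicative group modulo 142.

φ(142) = φ(2)·φ(71) = 1·70 = 70 = 2 · 5 · 7.
g is a primitive root iff g^(70/q) ≢ 1 (mod 142) for each prime q ∈ {2, 5, 7}.
g = 2: gcd(2, 142) = 2 > 1, not a unit — skip.
g = 3: 3^35 ≡ 1 — hits 1, so not a primitive root.
g = 4: gcd(4, 142) = 2 > 1, not a unit — skip.
g = 5: 5^35 ≡ 1 — hits 1, so not a primitive root.
g = 6: gcd(6, 142) = 2 > 1, not a unit — skip.
g = 7: 7^35 ≡ 141; 7^14 ≡ 125; 7^10 ≡ 45 — none is 1, so 7 is a primitive root.
So 7 is the smallest generator of (Z/142Z)^×.

7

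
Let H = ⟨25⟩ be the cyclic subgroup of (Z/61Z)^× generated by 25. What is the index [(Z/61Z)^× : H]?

4

ord(25) | φ(61) = 61 − 1 = 60 = 2^2 · 3 · 5.
Divisors of 60: 1, 2, 3, 4, 5, 6, 10, 12, 15, 20, 30, 60.
Check 25^d mod 61 for each divisor in increasing order:
25^1 ≡ 25
25^2 ≡ 15
25^3 ≡ 9
25^4 ≡ 42
25^5 ≡ 13
25^6 ≡ 20
25^10 ≡ 47
25^12 ≡ 34
25^15 ≡ 1
So ord_61(25) = 15, hence |⟨25⟩| = 15.
The index is φ(61) / ord(25) = 60 / 15 = 4.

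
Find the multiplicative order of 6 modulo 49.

The order of 6 must divide φ(49) = φ(7^2) = 7·(7−1) = 42 = 2 · 3 · 7.
Divisors of 42: 1, 2, 3, 6, 7, 14, 21, 42.
Check 6^d mod 49 for each divisor in increasing order:
6^1 ≡ 6
6^2 ≡ 36
6^3 ≡ 20
6^6 ≡ 8
6^7 ≡ 48
6^14 ≡ 1
The smallest such exponent is 14, so the order of 6 is 14.

14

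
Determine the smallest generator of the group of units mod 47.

5

φ(47) = 47 − 1 = 46 = 2 · 23.
Test candidates g = 2, 3, … against the prime factors q ∈ {2, 23} of φ(47): g is a generator iff g^(46/q) ≢ 1 for every such q.
g = 2: 2^23 ≡ 1 — hits 1, so not a primitive root.
g = 3: 3^23 ≡ 1 — hits 1, so not a primitive root.
g = 4: 4^23 ≡ 1 — hits 1, so not a primitive root.
g = 5: 5^23 ≡ 46; 5^2 ≡ 25 — none is 1, so 5 is a primitive root.
Hence the least primitive root of 47 is 5.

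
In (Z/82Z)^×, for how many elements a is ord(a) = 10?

4

φ(82) = φ(2)·φ(41) = 1·40 = 40 = 2^3 · 5.
Since (Z/82Z)^× is cyclic of order 40, the number of elements of order d is φ(d) when d | 40 and 0 otherwise.
10 = 2 · 5 divides 40, and φ(10) = 4.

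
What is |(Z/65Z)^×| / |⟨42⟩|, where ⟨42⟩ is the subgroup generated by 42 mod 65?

Since 42 ∈ (Z/65Z)^×, its order divides φ(65) = φ(5·13) = (5−1)·(13−1) = 4·12 = 48 = 2^4 · 3.
Divisors of 48: 1, 2, 3, 4, 6, 8, 12, 16, 24, 48.
Compute 42^d (mod 65) for the divisors d until we hit 1:
42^1 ≡ 42 (mod 65)
42^2 ≡ 9 (mod 65)
42^3 ≡ 53 (mod 65)
42^4 ≡ 16 (mod 65)
42^6 ≡ 14 (mod 65)
42^8 ≡ 61 (mod 65)
42^12 ≡ 1 (mod 65) ✓
So ord_65(42) = 12, hence |⟨42⟩| = 12.
[(Z/65Z)^× : ⟨42⟩] = 48/12 = 4.

4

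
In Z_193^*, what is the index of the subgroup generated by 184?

By Lagrange's theorem, ord_193(184) divides φ(193) = 193 − 1 = 192 = 2^6 · 3.
Divisors of 192: 1, 2, 3, 4, 6, 8, 12, 16, 24, 32, 48, 64, 96, 192.
Check 184^d mod 193 for each divisor in increasing order:
184^1 ≡ 184 (mod 193)
184^2 ≡ 81 (mod 193)
184^3 ≡ 43 (mod 193)
184^4 ≡ 192 (mod 193)
184^6 ≡ 112 (mod 193)
184^8 ≡ 1 (mod 193) ✓
So ord_193(184) = 8, hence |⟨184⟩| = 8.
[(Z/193Z)^× : ⟨184⟩] = 192/8 = 24.

24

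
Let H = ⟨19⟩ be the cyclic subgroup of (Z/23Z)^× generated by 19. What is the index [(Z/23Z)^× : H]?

1

ord(19) | φ(23) = 23 − 1 = 22 = 2 · 11.
Divisors of 22: 1, 2, 11, 22.
Check 19^d mod 23 for each divisor in increasing order:
19^1 ≡ 19 (mod 23)
19^2 ≡ 16 (mod 23)
19^11 ≡ 22 (mod 23)
19^22 ≡ 1 (mod 23) ✓
So ord_23(19) = 22, hence |⟨19⟩| = 22.
Index = |(Z/23Z)^×| / |⟨19⟩| = 22 / 22 = 1.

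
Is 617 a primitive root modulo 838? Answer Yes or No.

No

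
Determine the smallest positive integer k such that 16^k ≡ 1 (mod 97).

The order of 16 must divide φ(97) = 97 − 1 = 96 = 2^5 · 3.
Divisors of 96: 1, 2, 3, 4, 6, 8, 12, 16, 24, 32, 48, 96.
Test each divisor d:
16^1 ≡ 16 (mod 97)
16^2 ≡ 62 (mod 97)
16^3 ≡ 22 (mod 97)
16^4 ≡ 61 (mod 97)
16^6 ≡ 96 (mod 97)
16^8 ≡ 35 (mod 97)
16^12 ≡ 1 (mod 97) ✓
Hence ord(16) = 12.

12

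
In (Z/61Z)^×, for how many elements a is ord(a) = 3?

2

φ(61) = 61 − 1 = 60 = 2^2 · 3 · 5.
In a cyclic group of order 60, there are φ(d) elements of order d for each divisor d of 60, and zero for non-divisors.
3 | 60, and φ(3) = 3 − 1 = 2.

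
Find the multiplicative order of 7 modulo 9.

3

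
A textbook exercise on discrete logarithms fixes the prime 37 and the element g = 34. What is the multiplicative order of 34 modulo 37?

9

Since 34 ∈ (Z/37Z)^×, its order divides φ(37) = 37 − 1 = 36 = 2^2 · 3^2.
Divisors of 36: 1, 2, 3, 4, 6, 9, 12, 18, 36.
Check 34^d mod 37 for each divisor in increasing order:
34^1 ≡ 34
34^2 ≡ 9
34^3 ≡ 10
34^4 ≡ 7
34^6 ≡ 26
34^9 ≡ 1
Therefore the multiplicative order of 34 modulo 37 is 9.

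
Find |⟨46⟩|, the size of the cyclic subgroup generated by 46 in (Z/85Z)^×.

16

ord(46) | φ(85) = φ(5·17) = (5−1)·(17−1) = 4·16 = 64 = 2^6.
Divisors of 64: 1, 2, 4, 8, 16, 32, 64.
Check 46^d mod 85 for each divisor in increasing order:
46^1 ≡ 46
46^2 ≡ 76
46^4 ≡ 81
46^8 ≡ 16
46^16 ≡ 1
Hence ord(46) = 16.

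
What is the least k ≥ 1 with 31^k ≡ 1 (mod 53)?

52

By Lagrange's theorem, ord_53(31) divides φ(53) = 53 − 1 = 52 = 2^2 · 13.
Divisors of 52: 1, 2, 4, 13, 26, 52.
Compute 31^d (mod 53) for the divisors d until we hit 1:
31^1 ≡ 31 (mod 53)
31^2 ≡ 7 (mod 53)
31^4 ≡ 49 (mod 53)
31^13 ≡ 30 (mod 53)
31^26 ≡ 52 (mod 53)
31^52 ≡ 1 (mod 53) ✓
The smallest such exponent is 52, so the order of 31 is 52.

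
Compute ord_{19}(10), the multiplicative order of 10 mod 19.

18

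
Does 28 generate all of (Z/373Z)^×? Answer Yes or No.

No

φ(373) = 373 − 1 = 372 = 2^2 · 3 · 31.
28 is a primitive root mod 373 iff 28^(φ(373)/q) ≢ 1 for every prime q | φ(373), i.e. q ∈ {2, 3, 31}.
28^186 ≡ 1 (mod 373)  [q = 2: ≡ 1 ✗]
28^124 ≡ 88 (mod 373)  [q = 3: ≢ 1 ✓]
28^12 ≡ 189 (mod 373)  [q = 31: ≢ 1 ✓]
Since 28^186 ≡ 1, the order of 28 divides 186 < 372, so 28 is not a primitive root.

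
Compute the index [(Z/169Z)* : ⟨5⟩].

3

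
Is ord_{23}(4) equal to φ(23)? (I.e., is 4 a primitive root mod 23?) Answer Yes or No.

φ(23) = 23 − 1 = 22 = 2 · 11.
Test 4^(22/q) mod 23 for each prime factor q of 22:
4^11 ≡ 1 (mod 23)  [q = 2: ≡ 1 ✗]
4^2 ≡ 16 (mod 23)  [q = 11: ≢ 1 ✓]
Since 4^11 ≡ 1, the order of 4 divides 11 < 22, so 4 is not a primitive root.

No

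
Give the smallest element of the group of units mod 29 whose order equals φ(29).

2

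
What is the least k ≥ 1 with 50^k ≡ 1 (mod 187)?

The order of 50 must divide φ(187) = φ(11·17) = (11−1)·(17−1) = 10·16 = 160 = 2^5 · 5.
Divisors of 160: 1, 2, 4, 5, 8, 10, 16, 20, 32, 40, 80, 160.
Compute 50^d (mod 187) for the divisors d until we hit 1:
50^1 ≡ 50 (mod 187)
50^2 ≡ 69 (mod 187)
50^4 ≡ 86 (mod 187)
50^5 ≡ 186 (mod 187)
50^8 ≡ 103 (mod 187)
50^10 ≡ 1 (mod 187) ✓
So ord_187(50) = 10.

10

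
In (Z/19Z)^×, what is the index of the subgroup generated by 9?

ord(9) | φ(19) = 19 − 1 = 18 = 2 · 3^2.
Divisors of 18: 1, 2, 3, 6, 9, 18.
Test each divisor d:
9^1 ≡ 9 (mod 19)
9^2 ≡ 5 (mod 19)
9^3 ≡ 7 (mod 19)
9^6 ≡ 11 (mod 19)
9^9 ≡ 1 (mod 19) ✓
So ord_19(9) = 9, hence |⟨9⟩| = 9.
The index is φ(19) / ord(9) = 18 / 9 = 2.

2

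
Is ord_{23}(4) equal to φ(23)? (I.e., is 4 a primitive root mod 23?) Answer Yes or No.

No

φ(23) = 23 − 1 = 22 = 2 · 11.
It suffices to check that the order of 4 is not a proper divisor of 22: compute 4^(22/q) for q ∈ {2, 11}.
4^11 ≡ 1 (mod 23)  [q = 2: ≡ 1 ✗]
4^2 ≡ 16 (mod 23)  [q = 11: ≢ 1 ✓]
4^11 ≡ 1 shows ord(4) | 11, strictly less than φ(23); not a primitive root.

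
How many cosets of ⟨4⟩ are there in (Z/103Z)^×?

2

The order of 4 must divide φ(103) = 103 − 1 = 102 = 2 · 3 · 17.
Divisors of 102: 1, 2, 3, 6, 17, 34, 51, 102.
Compute 4^d (mod 103) for the divisors d until we hit 1:
4^1 ≡ 4 (mod 103)
4^2 ≡ 16 (mod 103)
4^3 ≡ 64 (mod 103)
4^6 ≡ 79 (mod 103)
4^17 ≡ 46 (mod 103)
4^34 ≡ 56 (mod 103)
4^51 ≡ 1 (mod 103) ✓
Thus |⟨4⟩| = ord(4) = 51.
Index = |(Z/103Z)^×| / |⟨4⟩| = 102 / 51 = 2.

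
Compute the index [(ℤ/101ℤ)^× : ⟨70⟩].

2

ord(70) | φ(101) = 101 − 1 = 100 = 2^2 · 5^2.
Divisors of 100: 1, 2, 4, 5, 10, 20, 25, 50, 100.
Compute 70^d (mod 101) for the divisors d until we hit 1:
70^1 ≡ 70
70^2 ≡ 52
70^4 ≡ 78
70^5 ≡ 6
70^10 ≡ 36
70^20 ≡ 84
70^25 ≡ 100
70^50 ≡ 1
The order of 70 is 50, so the subgroup it generates has 50 elements.
Index = |(Z/101Z)^×| / |⟨70⟩| = 100 / 50 = 2.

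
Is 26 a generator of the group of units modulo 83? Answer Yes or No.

φ(83) = 83 − 1 = 82 = 2 · 41.
An element g generates (Z/83Z)^× iff g^(82/q) ≢ 1 (mod 83) for each prime q ∈ {2, 41}.
26^41 ≡ 1 (mod 83)  [q = 2: ≡ 1 ✗]
26^2 ≡ 12 (mod 83)  [q = 41: ≢ 1 ✓]
26^41 ≡ 1 shows ord(26) | 41, strictly less than φ(83); not a primitive root.

No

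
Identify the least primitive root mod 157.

φ(157) = 157 − 1 = 156 = 2^2 · 3 · 13.
g is a primitive root iff g^(156/q) ≢ 1 (mod 157) for each prime q ∈ {2, 3, 13}.
g = 2: 2^78 ≡ 156; 2^52 ≡ 1 — hits 1, so not a primitive root.
g = 3: 3^78 ≡ 1 — hits 1, so not a primitive root.
g = 4: 4^78 ≡ 1 — hits 1, so not a primitive root.
g = 5: 5^78 ≡ 156; 5^52 ≡ 12; 5^12 ≡ 130 — none is 1, so 5 is a primitive root.
Hence the least primitive root of 157 is 5.

5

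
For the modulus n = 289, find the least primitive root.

3

φ(289) = φ(17^2) = 17·(17−1) = 272 = 2^4 · 17.
g is a primitive root iff g^(272/q) ≢ 1 (mod 289) for each prime q ∈ {2, 17}.
g = 2: 2^136 ≡ 1 — hits 1, so not a primitive root.
g = 3: 3^136 ≡ 288; 3^16 ≡ 171 — none is 1, so 3 is a primitive root.
The smallest primitive root modulo 289 is 3.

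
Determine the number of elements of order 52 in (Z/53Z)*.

φ(53) = 53 − 1 = 52 = 2^2 · 13.
(Z/53Z)^× is cyclic (|G| = 52); a cyclic group of order m has exactly φ(d) elements of each order d | m, and none otherwise.
52 = 2^2 · 13 divides 52, and φ(52) = 24.

24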